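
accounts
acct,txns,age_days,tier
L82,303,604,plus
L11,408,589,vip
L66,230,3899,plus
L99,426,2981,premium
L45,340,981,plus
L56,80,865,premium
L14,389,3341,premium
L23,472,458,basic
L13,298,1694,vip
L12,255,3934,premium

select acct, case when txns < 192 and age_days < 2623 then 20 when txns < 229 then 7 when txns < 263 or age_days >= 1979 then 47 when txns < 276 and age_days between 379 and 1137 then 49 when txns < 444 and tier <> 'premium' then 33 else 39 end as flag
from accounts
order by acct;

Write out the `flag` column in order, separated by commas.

acct=L11: txns < 444 and tier <> 'premium' → 33
acct=L12: txns < 263 or age_days >= 1979 → 47
acct=L13: txns < 444 and tier <> 'premium' → 33
acct=L14: txns < 263 or age_days >= 1979 → 47
acct=L23: ELSE → 39
acct=L45: txns < 444 and tier <> 'premium' → 33
acct=L56: txns < 192 and age_days < 2623 → 20
acct=L66: txns < 263 or age_days >= 1979 → 47
acct=L82: txns < 444 and tier <> 'premium' → 33
acct=L99: txns < 263 or age_days >= 1979 → 47

33, 47, 33, 47, 39, 33, 20, 47, 33, 47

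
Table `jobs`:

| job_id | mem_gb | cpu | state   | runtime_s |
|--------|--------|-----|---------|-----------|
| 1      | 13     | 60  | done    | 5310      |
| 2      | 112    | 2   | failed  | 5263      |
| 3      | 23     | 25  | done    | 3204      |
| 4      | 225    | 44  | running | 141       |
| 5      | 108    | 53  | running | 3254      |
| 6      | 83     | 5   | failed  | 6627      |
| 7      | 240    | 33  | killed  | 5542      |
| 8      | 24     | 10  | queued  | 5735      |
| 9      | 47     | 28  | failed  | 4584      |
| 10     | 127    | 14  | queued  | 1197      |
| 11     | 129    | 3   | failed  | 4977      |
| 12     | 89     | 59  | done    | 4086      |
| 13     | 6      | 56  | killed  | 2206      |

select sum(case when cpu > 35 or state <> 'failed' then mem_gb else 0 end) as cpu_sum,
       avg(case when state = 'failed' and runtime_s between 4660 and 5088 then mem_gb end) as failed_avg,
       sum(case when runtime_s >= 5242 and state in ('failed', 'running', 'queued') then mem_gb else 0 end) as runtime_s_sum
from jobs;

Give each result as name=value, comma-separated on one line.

[cpu_sum: cpu > 35 or state <> 'failed']
job_id=1: ✓ → 13
job_id=2: ✗
job_id=3: ✓ → 23
job_id=4: ✓ → 225
job_id=5: ✓ → 108
job_id=6: ✗
job_id=7: ✓ → 240
job_id=8: ✓ → 24
job_id=9: ✗
job_id=10: ✓ → 127
job_id=11: ✗
job_id=12: ✓ → 89
job_id=13: ✓ → 6
cpu_sum = 13 + 23 + 225 + 108 + 240 + 24 + 127 + 89 + 6 = 855
—
[failed_avg: state = 'failed' and runtime_s between 4660 and 5088]
job_id=1: ✗
job_id=2: ✗
job_id=3: ✗
job_id=4: ✗
job_id=5: ✗
job_id=6: ✗
job_id=7: ✗
job_id=8: ✗
job_id=9: ✗
job_id=10: ✗
job_id=11: ✓ → 129
job_id=12: ✗
job_id=13: ✗
failed_avg = 129
—
[runtime_s_sum: runtime_s >= 5242 and state in ('failed', 'running', 'queued')]
job_id=1: ✗
job_id=2: ✓ → 112
job_id=3: ✗
job_id=4: ✗
job_id=5: ✗
job_id=6: ✓ → 83
job_id=7: ✗
job_id=8: ✓ → 24
job_id=9: ✗
job_id=10: ✗
job_id=11: ✗
job_id=12: ✗
job_id=13: ✗
runtime_s_sum = 112 + 83 + 24 = 219

cpu_sum=855, failed_avg=129, runtime_s_sum=219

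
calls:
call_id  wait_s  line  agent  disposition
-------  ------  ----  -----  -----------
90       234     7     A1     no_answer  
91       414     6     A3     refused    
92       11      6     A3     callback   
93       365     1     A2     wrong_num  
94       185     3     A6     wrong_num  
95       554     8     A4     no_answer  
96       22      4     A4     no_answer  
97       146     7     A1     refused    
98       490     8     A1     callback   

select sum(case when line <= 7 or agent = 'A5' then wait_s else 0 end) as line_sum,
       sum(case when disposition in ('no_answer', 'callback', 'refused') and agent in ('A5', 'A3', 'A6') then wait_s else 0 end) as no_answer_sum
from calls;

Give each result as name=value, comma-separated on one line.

[line_sum: line <= 7 or agent = 'A5']
call_id=90: ✓ → 234
call_id=91: ✓ → 414
call_id=92: ✓ → 11
call_id=93: ✓ → 365
call_id=94: ✓ → 185
call_id=95: ✗
call_id=96: ✓ → 22
call_id=97: ✓ → 146
call_id=98: ✗
line_sum = 234 + 414 + 11 + 365 + 185 + 22 + 146 = 1377
—
[no_answer_sum: disposition in ('no_answer', 'callback', 'refused') and agent in ('A5', 'A3', 'A6')]
call_id=90: ✗
call_id=91: ✓ → 414
call_id=92: ✓ → 11
call_id=93: ✗
call_id=94: ✗
call_id=95: ✗
call_id=96: ✗
call_id=97: ✗
call_id=98: ✗
no_answer_sum = 414 + 11 = 425

line_sum=1377, no_answer_sum=425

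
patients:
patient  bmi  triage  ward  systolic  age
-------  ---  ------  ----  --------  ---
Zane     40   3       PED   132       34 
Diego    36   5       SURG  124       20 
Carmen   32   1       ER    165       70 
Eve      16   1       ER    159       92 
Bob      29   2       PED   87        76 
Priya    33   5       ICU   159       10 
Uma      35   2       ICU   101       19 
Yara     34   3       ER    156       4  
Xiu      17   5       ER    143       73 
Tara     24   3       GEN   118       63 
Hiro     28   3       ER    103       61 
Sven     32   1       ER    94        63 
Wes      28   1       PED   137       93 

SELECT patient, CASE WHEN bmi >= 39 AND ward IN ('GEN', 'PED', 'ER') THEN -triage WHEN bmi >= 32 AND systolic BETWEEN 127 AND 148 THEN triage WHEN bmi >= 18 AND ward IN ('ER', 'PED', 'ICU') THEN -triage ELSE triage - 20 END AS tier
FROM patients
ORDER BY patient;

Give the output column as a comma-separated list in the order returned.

patient=Bob: bmi >= 18 AND ward IN ('ER', 'PED', 'ICU') → -2
patient=Carmen: bmi >= 18 AND ward IN ('ER', 'PED', 'ICU') → -1
patient=Diego: ELSE → -15
patient=Eve: ELSE → -19
patient=Hiro: bmi >= 18 AND ward IN ('ER', 'PED', 'ICU') → -3
patient=Priya: bmi >= 18 AND ward IN ('ER', 'PED', 'ICU') → -5
patient=Sven: bmi >= 18 AND ward IN ('ER', 'PED', 'ICU') → -1
patient=Tara: ELSE → -17
patient=Uma: bmi >= 18 AND ward IN ('ER', 'PED', 'ICU') → -2
patient=Wes: bmi >= 18 AND ward IN ('ER', 'PED', 'ICU') → -1
patient=Xiu: ELSE → -15
patient=Yara: bmi >= 18 AND ward IN ('ER', 'PED', 'ICU') → -3
patient=Zane: bmi >= 39 AND ward IN ('GEN', 'PED', 'ER') → -3

-2, -1, -15, -19, -3, -5, -1, -17, -2, -1, -15, -3, -3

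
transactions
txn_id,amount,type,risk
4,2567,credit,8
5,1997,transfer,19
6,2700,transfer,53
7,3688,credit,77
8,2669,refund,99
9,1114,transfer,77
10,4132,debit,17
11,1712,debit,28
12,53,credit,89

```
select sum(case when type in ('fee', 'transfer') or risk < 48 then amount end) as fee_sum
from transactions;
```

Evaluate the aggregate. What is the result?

txn_id=4: ✓ → 2567
txn_id=5: ✓ → 1997
txn_id=6: ✓ → 2700
txn_id=7: ✗
txn_id=8: ✗
txn_id=9: ✓ → 1114
txn_id=10: ✓ → 4132
txn_id=11: ✓ → 1712
txn_id=12: ✗
fee_sum = 2567 + 1997 + 2700 + 1114 + 4132 + 1712 = 14222

14222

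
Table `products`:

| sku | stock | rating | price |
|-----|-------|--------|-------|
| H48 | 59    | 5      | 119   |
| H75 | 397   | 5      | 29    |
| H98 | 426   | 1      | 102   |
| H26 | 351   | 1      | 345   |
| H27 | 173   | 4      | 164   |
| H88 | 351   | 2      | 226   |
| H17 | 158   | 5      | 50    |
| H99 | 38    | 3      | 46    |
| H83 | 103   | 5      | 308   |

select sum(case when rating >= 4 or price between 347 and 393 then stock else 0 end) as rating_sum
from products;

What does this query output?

890

sku=H48: ✓ → 59
sku=H75: ✓ → 397
sku=H98: ✗
sku=H26: ✗
sku=H27: ✓ → 173
sku=H88: ✗
sku=H17: ✓ → 158
sku=H99: ✗
sku=H83: ✓ → 103
rating_sum = 59 + 397 + 173 + 158 + 103 = 890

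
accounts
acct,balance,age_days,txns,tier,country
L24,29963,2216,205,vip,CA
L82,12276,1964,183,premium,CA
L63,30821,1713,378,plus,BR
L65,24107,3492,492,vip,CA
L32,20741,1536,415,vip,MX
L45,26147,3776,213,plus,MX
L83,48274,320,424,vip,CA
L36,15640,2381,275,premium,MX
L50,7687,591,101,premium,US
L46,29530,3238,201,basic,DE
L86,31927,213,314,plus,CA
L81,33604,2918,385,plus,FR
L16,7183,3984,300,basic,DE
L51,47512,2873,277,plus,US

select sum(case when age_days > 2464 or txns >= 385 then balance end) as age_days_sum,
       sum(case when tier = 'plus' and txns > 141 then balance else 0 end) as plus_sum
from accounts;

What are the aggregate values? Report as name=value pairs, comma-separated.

[age_days_sum: age_days > 2464 or txns >= 385]
acct=L24: ✗
acct=L82: ✗
acct=L63: ✗
acct=L65: ✓ → 24107
acct=L32: ✓ → 20741
acct=L45: ✓ → 26147
acct=L83: ✓ → 48274
acct=L36: ✗
acct=L50: ✗
acct=L46: ✓ → 29530
acct=L86: ✗
acct=L81: ✓ → 33604
acct=L16: ✓ → 7183
acct=L51: ✓ → 47512
age_days_sum = 24107 + 20741 + 26147 + 48274 + 29530 + 33604 + 7183 + 47512 = 237098
—
[plus_sum: tier = 'plus' and txns > 141]
acct=L24: ✗
acct=L82: ✗
acct=L63: ✓ → 30821
acct=L65: ✗
acct=L32: ✗
acct=L45: ✓ → 26147
acct=L83: ✗
acct=L36: ✗
acct=L50: ✗
acct=L46: ✗
acct=L86: ✓ → 31927
acct=L81: ✓ → 33604
acct=L16: ✗
acct=L51: ✓ → 47512
plus_sum = 30821 + 26147 + 31927 + 33604 + 47512 = 170011

age_days_sum=237098, plus_sum=170011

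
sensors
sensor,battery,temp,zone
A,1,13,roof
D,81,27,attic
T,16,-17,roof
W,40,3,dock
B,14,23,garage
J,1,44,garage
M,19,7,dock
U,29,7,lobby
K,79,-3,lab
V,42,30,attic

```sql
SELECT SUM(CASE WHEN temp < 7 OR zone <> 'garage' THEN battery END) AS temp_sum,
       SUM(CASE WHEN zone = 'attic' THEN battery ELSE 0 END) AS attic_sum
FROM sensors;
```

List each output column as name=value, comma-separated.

[temp_sum: temp < 7 OR zone <> 'garage']
sensor=A: ✓ → 1
sensor=D: ✓ → 81
sensor=T: ✓ → 16
sensor=W: ✓ → 40
sensor=B: ✗
sensor=J: ✗
sensor=M: ✓ → 19
sensor=U: ✓ → 29
sensor=K: ✓ → 79
sensor=V: ✓ → 42
temp_sum = 1 + 81 + 16 + 40 + 19 + 29 + 79 + 42 = 307
—
[attic_sum: zone = 'attic']
sensor=A: ✗
sensor=D: ✓ → 81
sensor=T: ✗
sensor=W: ✗
sensor=B: ✗
sensor=J: ✗
sensor=M: ✗
sensor=U: ✗
sensor=K: ✗
sensor=V: ✓ → 42
attic_sum = 81 + 42 = 123

temp_sum=307, attic_sum=123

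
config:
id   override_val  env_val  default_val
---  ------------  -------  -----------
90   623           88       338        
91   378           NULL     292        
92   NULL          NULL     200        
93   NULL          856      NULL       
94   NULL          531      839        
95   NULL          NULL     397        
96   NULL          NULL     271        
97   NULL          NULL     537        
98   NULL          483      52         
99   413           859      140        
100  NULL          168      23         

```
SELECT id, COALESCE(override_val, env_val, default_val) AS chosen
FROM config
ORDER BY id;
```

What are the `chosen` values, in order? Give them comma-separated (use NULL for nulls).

id=90: override_val=623 → 623
id=91: override_val=378 → 378
id=92: override_val=NULL, env_val=NULL, default_val=200 → 200
id=93: override_val=NULL, env_val=856 → 856
id=94: override_val=NULL, env_val=531 → 531
id=95: override_val=NULL, env_val=NULL, default_val=397 → 397
id=96: override_val=NULL, env_val=NULL, default_val=271 → 271
id=97: override_val=NULL, env_val=NULL, default_val=537 → 537
id=98: override_val=NULL, env_val=483 → 483
id=99: override_val=413 → 413
id=100: override_val=NULL, env_val=168 → 168

623, 378, 200, 856, 531, 397, 271, 537, 483, 413, 168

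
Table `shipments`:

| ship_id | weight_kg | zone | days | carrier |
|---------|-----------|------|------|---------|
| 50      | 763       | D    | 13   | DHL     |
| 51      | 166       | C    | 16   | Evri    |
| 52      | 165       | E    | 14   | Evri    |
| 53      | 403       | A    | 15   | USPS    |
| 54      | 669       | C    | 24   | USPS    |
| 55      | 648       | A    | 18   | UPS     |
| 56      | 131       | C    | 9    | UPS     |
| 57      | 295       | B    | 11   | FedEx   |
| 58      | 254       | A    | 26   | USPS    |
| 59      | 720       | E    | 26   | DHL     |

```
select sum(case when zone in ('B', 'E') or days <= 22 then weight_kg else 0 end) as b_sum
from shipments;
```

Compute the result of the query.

3291

ship_id=50: ✓ → 763
ship_id=51: ✓ → 166
ship_id=52: ✓ → 165
ship_id=53: ✓ → 403
ship_id=54: ✗
ship_id=55: ✓ → 648
ship_id=56: ✓ → 131
ship_id=57: ✓ → 295
ship_id=58: ✗
ship_id=59: ✓ → 720
b_sum = 763 + 166 + 165 + 403 + 648 + 131 + 295 + 720 = 3291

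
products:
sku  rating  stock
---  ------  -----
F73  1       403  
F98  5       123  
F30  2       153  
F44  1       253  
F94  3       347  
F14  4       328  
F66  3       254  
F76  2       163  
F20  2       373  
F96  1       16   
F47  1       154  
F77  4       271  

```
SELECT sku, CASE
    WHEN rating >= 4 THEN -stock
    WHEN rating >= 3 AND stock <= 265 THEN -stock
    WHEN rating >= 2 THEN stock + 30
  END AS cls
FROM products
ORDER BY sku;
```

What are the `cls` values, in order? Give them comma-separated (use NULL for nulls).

-328, 403, 183, NULL, NULL, -254, NULL, 193, -271, 377, NULL, -123

sku=F14: rating >= 4 → -328
sku=F20: rating >= 2 → 403
sku=F30: rating >= 2 → 183
sku=F44: (no match → NULL) → NULL
sku=F47: (no match → NULL) → NULL
sku=F66: rating >= 3 AND stock <= 265 → -254
sku=F73: (no match → NULL) → NULL
sku=F76: rating >= 2 → 193
sku=F77: rating >= 4 → -271
sku=F94: rating >= 2 → 377
sku=F96: (no match → NULL) → NULL
sku=F98: rating >= 4 → -123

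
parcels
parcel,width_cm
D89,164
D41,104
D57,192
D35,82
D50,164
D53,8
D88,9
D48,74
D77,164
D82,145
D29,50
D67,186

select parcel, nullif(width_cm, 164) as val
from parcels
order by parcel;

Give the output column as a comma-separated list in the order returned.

parcel=D29: width_cm=50 vs 164: differ → 50
parcel=D35: width_cm=82 vs 164: differ → 82
parcel=D41: width_cm=104 vs 164: differ → 104
parcel=D48: width_cm=74 vs 164: differ → 74
parcel=D50: width_cm=164 vs 164: equal → NULL
parcel=D53: width_cm=8 vs 164: differ → 8
parcel=D57: width_cm=192 vs 164: differ → 192
parcel=D67: width_cm=186 vs 164: differ → 186
parcel=D77: width_cm=164 vs 164: equal → NULL
parcel=D82: width_cm=145 vs 164: differ → 145
parcel=D88: width_cm=9 vs 164: differ → 9
parcel=D89: width_cm=164 vs 164: equal → NULL

50, 82, 104, 74, NULL, 8, 192, 186, NULL, 145, 9, NULL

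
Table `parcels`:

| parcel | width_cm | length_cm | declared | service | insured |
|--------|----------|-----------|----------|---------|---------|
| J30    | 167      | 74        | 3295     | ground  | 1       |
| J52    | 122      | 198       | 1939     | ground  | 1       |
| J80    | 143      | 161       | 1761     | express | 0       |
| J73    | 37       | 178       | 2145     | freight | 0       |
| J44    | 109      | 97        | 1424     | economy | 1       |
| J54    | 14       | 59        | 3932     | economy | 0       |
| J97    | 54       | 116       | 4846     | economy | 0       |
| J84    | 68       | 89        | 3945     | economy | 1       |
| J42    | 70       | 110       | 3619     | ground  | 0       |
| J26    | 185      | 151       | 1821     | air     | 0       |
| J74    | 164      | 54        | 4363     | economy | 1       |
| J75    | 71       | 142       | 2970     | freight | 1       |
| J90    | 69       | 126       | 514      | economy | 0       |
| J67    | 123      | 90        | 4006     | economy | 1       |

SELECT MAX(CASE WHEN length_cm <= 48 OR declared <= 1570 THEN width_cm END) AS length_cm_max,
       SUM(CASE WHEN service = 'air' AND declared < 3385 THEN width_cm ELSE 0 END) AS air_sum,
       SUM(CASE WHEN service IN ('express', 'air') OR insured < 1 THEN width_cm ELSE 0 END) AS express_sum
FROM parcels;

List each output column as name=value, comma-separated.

[length_cm_max: length_cm <= 48 OR declared <= 1570]
parcel=J30: ✗
parcel=J52: ✗
parcel=J80: ✗
parcel=J73: ✗
parcel=J44: ✓ → 109
parcel=J54: ✗
parcel=J97: ✗
parcel=J84: ✗
parcel=J42: ✗
parcel=J26: ✗
parcel=J74: ✗
parcel=J75: ✗
parcel=J90: ✓ → 69
parcel=J67: ✗
length_cm_max = MAX(109, 69) = 109
—
[air_sum: service = 'air' AND declared < 3385]
parcel=J30: ✗
parcel=J52: ✗
parcel=J80: ✗
parcel=J73: ✗
parcel=J44: ✗
parcel=J54: ✗
parcel=J97: ✗
parcel=J84: ✗
parcel=J42: ✗
parcel=J26: ✓ → 185
parcel=J74: ✗
parcel=J75: ✗
parcel=J90: ✗
parcel=J67: ✗
air_sum = 185
—
[express_sum: service IN ('express', 'air') OR insured < 1]
parcel=J30: ✗
parcel=J52: ✗
parcel=J80: ✓ → 143
parcel=J73: ✓ → 37
parcel=J44: ✗
parcel=J54: ✓ → 14
parcel=J97: ✓ → 54
parcel=J84: ✗
parcel=J42: ✓ → 70
parcel=J26: ✓ → 185
parcel=J74: ✗
parcel=J75: ✗
parcel=J90: ✓ → 69
parcel=J67: ✗
express_sum = 143 + 37 + 14 + 54 + 70 + 185 + 69 = 572

length_cm_max=109, air_sum=185, express_sum=572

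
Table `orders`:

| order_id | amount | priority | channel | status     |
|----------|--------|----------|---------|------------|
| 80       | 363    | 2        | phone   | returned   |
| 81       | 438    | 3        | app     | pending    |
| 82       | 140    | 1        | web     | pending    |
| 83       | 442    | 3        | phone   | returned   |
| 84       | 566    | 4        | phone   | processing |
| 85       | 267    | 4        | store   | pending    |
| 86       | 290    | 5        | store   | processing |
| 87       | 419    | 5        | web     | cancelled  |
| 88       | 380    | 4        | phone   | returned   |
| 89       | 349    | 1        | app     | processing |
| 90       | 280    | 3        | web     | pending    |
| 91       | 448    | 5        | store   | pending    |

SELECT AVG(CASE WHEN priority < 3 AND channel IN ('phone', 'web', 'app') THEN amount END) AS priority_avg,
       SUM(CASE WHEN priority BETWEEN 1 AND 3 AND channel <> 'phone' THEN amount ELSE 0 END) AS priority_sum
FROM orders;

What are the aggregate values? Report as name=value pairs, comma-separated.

[priority_avg: priority < 3 AND channel IN ('phone', 'web', 'app')]
order_id=80: ✓ → 363
order_id=81: ✗
order_id=82: ✓ → 140
order_id=83: ✗
order_id=84: ✗
order_id=85: ✗
order_id=86: ✗
order_id=87: ✗
order_id=88: ✗
order_id=89: ✓ → 349
order_id=90: ✗
order_id=91: ✗
priority_avg = (363 + 140 + 349) / 3 = 284
—
[priority_sum: priority BETWEEN 1 AND 3 AND channel <> 'phone']
order_id=80: ✗
order_id=81: ✓ → 438
order_id=82: ✓ → 140
order_id=83: ✗
order_id=84: ✗
order_id=85: ✗
order_id=86: ✗
order_id=87: ✗
order_id=88: ✗
order_id=89: ✓ → 349
order_id=90: ✓ → 280
order_id=91: ✗
priority_sum = 438 + 140 + 349 + 280 = 1207

priority_avg=284, priority_sum=1207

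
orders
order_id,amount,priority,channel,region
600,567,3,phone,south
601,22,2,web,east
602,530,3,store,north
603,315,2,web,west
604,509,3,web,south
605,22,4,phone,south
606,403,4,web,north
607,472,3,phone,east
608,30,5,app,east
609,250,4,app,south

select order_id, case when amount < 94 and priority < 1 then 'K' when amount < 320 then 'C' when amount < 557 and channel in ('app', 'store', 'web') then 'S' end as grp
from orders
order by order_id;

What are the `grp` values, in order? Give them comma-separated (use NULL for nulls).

NULL, C, S, C, S, C, S, NULL, C, C

order_id=600: (no match → NULL) → NULL
order_id=601: amount < 320 → C
order_id=602: amount < 557 and channel in ('app', 'store', 'web') → S
order_id=603: amount < 320 → C
order_id=604: amount < 557 and channel in ('app', 'store', 'web') → S
order_id=605: amount < 320 → C
order_id=606: amount < 557 and channel in ('app', 'store', 'web') → S
order_id=607: (no match → NULL) → NULL
order_id=608: amount < 320 → C
order_id=609: amount < 320 → C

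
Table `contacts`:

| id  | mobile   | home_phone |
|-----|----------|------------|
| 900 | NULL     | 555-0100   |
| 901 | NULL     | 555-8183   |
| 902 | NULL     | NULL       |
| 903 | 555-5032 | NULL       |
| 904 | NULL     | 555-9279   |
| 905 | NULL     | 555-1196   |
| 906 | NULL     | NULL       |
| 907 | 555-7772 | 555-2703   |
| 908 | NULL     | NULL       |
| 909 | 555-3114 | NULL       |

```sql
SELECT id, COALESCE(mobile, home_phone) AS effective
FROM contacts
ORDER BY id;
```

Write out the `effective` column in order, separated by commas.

555-0100, 555-8183, NULL, 555-5032, 555-9279, 555-1196, NULL, 555-7772, NULL, 555-3114

id=900: mobile=NULL, home_phone=555-0100 → 555-0100
id=901: mobile=NULL, home_phone=555-8183 → 555-8183
id=902: mobile=NULL, home_phone=NULL (all NULL) → NULL
id=903: mobile=555-5032 → 555-5032
id=904: mobile=NULL, home_phone=555-9279 → 555-9279
id=905: mobile=NULL, home_phone=555-1196 → 555-1196
id=906: mobile=NULL, home_phone=NULL (all NULL) → NULL
id=907: mobile=555-7772 → 555-7772
id=908: mobile=NULL, home_phone=NULL (all NULL) → NULL
id=909: mobile=555-3114 → 555-3114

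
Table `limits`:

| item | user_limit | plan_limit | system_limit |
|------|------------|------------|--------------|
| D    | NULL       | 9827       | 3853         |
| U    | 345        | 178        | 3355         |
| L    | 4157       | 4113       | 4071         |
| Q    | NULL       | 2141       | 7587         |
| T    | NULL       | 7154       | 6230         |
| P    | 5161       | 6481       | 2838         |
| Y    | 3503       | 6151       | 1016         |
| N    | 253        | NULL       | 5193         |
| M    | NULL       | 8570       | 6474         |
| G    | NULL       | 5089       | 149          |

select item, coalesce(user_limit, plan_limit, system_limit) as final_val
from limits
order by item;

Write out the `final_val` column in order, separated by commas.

9827, 5089, 4157, 8570, 253, 5161, 2141, 7154, 345, 3503

item=D: user_limit=NULL, plan_limit=9827 → 9827
item=G: user_limit=NULL, plan_limit=5089 → 5089
item=L: user_limit=4157 → 4157
item=M: user_limit=NULL, plan_limit=8570 → 8570
item=N: user_limit=253 → 253
item=P: user_limit=5161 → 5161
item=Q: user_limit=NULL, plan_limit=2141 → 2141
item=T: user_limit=NULL, plan_limit=7154 → 7154
item=U: user_limit=345 → 345
item=Y: user_limit=3503 → 3503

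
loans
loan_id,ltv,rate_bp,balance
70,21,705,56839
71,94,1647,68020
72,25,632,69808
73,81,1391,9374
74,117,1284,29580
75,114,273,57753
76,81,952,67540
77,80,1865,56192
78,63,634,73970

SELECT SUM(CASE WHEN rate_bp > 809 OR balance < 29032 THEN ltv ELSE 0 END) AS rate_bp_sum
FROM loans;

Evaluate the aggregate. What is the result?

453

loan_id=70: ✗
loan_id=71: ✓ → 94
loan_id=72: ✗
loan_id=73: ✓ → 81
loan_id=74: ✓ → 117
loan_id=75: ✗
loan_id=76: ✓ → 81
loan_id=77: ✓ → 80
loan_id=78: ✗
rate_bp_sum = 94 + 81 + 117 + 81 + 80 = 453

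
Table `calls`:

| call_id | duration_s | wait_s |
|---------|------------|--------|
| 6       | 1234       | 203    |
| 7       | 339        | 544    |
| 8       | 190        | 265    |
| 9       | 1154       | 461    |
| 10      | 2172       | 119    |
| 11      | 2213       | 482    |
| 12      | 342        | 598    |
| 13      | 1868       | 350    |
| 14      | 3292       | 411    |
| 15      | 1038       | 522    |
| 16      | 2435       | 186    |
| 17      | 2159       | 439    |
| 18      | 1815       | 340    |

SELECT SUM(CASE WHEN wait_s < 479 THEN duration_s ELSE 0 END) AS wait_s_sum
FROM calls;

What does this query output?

16319

call_id=6: ✓ → 1234
call_id=7: ✗
call_id=8: ✓ → 190
call_id=9: ✓ → 1154
call_id=10: ✓ → 2172
call_id=11: ✗
call_id=12: ✗
call_id=13: ✓ → 1868
call_id=14: ✓ → 3292
call_id=15: ✗
call_id=16: ✓ → 2435
call_id=17: ✓ → 2159
call_id=18: ✓ → 1815
wait_s_sum = 1234 + 190 + 1154 + 2172 + 1868 + 3292 + 2435 + 2159 + 1815 = 16319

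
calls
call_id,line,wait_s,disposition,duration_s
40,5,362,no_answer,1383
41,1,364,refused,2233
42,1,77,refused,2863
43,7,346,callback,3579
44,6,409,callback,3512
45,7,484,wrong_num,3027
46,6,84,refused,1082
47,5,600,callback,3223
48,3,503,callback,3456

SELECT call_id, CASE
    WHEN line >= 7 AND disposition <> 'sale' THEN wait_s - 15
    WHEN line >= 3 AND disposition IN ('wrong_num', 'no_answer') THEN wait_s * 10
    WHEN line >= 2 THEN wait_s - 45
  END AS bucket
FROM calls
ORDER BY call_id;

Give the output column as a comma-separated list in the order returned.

call_id=40: line >= 3 AND disposition IN ('wrong_num', 'no_answer') → 3620
call_id=41: (no match → NULL) → NULL
call_id=42: (no match → NULL) → NULL
call_id=43: line >= 7 AND disposition <> 'sale' → 331
call_id=44: line >= 2 → 364
call_id=45: line >= 7 AND disposition <> 'sale' → 469
call_id=46: line >= 2 → 39
call_id=47: line >= 2 → 555
call_id=48: line >= 2 → 458

3620, NULL, NULL, 331, 364, 469, 39, 555, 458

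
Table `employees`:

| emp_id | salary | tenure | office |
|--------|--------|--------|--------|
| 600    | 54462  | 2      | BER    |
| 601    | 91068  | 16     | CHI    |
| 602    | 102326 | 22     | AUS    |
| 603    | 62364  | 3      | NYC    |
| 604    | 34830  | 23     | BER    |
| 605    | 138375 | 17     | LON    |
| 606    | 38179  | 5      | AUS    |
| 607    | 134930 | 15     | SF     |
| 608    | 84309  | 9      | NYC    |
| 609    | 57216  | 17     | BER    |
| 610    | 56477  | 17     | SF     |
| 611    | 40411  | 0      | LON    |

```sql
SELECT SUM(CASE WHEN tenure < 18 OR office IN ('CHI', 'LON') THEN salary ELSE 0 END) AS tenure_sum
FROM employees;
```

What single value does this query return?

757791

emp_id=600: ✓ → 54462
emp_id=601: ✓ → 91068
emp_id=602: ✗
emp_id=603: ✓ → 62364
emp_id=604: ✗
emp_id=605: ✓ → 138375
emp_id=606: ✓ → 38179
emp_id=607: ✓ → 134930
emp_id=608: ✓ → 84309
emp_id=609: ✓ → 57216
emp_id=610: ✓ → 56477
emp_id=611: ✓ → 40411
tenure_sum = 54462 + 91068 + 62364 + 138375 + 38179 + 134930 + 84309 + 57216 + 56477 + 40411 = 757791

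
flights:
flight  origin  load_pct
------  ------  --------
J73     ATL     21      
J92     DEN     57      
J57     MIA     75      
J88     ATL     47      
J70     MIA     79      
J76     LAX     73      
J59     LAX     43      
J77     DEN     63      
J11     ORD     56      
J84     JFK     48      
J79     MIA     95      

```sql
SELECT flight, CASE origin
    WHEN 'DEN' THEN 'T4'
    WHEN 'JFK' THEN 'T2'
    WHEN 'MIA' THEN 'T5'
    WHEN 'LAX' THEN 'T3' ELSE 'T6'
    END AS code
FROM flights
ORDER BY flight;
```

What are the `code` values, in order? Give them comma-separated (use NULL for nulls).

T6, T5, T3, T5, T6, T3, T4, T5, T2, T6, T4

flight=J11: ELSE → T6
flight=J57: origin='MIA' → T5
flight=J59: origin='LAX' → T3
flight=J70: origin='MIA' → T5
flight=J73: ELSE → T6
flight=J76: origin='LAX' → T3
flight=J77: origin='DEN' → T4
flight=J79: origin='MIA' → T5
flight=J84: origin='JFK' → T2
flight=J88: ELSE → T6
flight=J92: origin='DEN' → T4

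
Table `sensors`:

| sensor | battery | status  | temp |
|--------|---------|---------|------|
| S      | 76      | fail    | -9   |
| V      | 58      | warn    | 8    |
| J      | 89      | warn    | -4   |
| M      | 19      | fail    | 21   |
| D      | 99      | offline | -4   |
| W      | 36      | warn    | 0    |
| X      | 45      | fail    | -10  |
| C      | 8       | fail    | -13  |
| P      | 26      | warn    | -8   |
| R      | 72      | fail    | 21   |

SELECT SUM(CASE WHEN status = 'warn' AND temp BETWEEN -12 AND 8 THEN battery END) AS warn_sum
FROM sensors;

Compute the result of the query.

209

sensor=S: ✗
sensor=V: ✓ → 58
sensor=J: ✓ → 89
sensor=M: ✗
sensor=D: ✗
sensor=W: ✓ → 36
sensor=X: ✗
sensor=C: ✗
sensor=P: ✓ → 26
sensor=R: ✗
warn_sum = 58 + 89 + 36 + 26 = 209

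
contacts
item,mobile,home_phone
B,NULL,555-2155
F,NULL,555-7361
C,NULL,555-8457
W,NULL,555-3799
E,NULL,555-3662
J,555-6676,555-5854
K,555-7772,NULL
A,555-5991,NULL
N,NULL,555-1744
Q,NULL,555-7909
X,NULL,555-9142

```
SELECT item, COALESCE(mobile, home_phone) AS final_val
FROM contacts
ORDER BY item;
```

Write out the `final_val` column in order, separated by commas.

555-5991, 555-2155, 555-8457, 555-3662, 555-7361, 555-6676, 555-7772, 555-1744, 555-7909, 555-3799, 555-9142

item=A: mobile=555-5991 → 555-5991
item=B: mobile=NULL, home_phone=555-2155 → 555-2155
item=C: mobile=NULL, home_phone=555-8457 → 555-8457
item=E: mobile=NULL, home_phone=555-3662 → 555-3662
item=F: mobile=NULL, home_phone=555-7361 → 555-7361
item=J: mobile=555-6676 → 555-6676
item=K: mobile=555-7772 → 555-7772
item=N: mobile=NULL, home_phone=555-1744 → 555-1744
item=Q: mobile=NULL, home_phone=555-7909 → 555-7909
item=W: mobile=NULL, home_phone=555-3799 → 555-3799
item=X: mobile=NULL, home_phone=555-9142 → 555-9142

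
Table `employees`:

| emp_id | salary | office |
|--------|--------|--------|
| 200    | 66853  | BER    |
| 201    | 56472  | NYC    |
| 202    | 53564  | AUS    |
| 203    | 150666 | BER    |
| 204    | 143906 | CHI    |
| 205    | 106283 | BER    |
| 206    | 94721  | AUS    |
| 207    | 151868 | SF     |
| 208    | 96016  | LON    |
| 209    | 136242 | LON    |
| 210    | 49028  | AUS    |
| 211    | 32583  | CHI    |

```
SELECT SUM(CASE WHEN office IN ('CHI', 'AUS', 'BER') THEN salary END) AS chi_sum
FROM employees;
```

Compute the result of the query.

697604

emp_id=200: ✓ → 66853
emp_id=201: ✗
emp_id=202: ✓ → 53564
emp_id=203: ✓ → 150666
emp_id=204: ✓ → 143906
emp_id=205: ✓ → 106283
emp_id=206: ✓ → 94721
emp_id=207: ✗
emp_id=208: ✗
emp_id=209: ✗
emp_id=210: ✓ → 49028
emp_id=211: ✓ → 32583
chi_sum = 66853 + 53564 + 150666 + 143906 + 106283 + 94721 + 49028 + 32583 = 697604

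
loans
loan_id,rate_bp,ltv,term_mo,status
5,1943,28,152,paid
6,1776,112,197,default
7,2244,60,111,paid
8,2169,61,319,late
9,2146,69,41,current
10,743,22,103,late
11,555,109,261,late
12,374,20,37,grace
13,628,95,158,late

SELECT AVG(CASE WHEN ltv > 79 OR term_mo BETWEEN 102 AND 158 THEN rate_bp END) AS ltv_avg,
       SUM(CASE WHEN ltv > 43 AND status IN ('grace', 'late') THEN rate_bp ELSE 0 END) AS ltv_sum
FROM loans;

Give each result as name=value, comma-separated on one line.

ltv_avg=1314.8333333333, ltv_sum=3352

[ltv_avg: ltv > 79 OR term_mo BETWEEN 102 AND 158]
loan_id=5: ✓ → 1943
loan_id=6: ✓ → 1776
loan_id=7: ✓ → 2244
loan_id=8: ✗
loan_id=9: ✗
loan_id=10: ✓ → 743
loan_id=11: ✓ → 555
loan_id=12: ✗
loan_id=13: ✓ → 628
ltv_avg = (1943 + 1776 + 2244 + 743 + 555 + 628) / 6 = 1314.8333333333
—
[ltv_sum: ltv > 43 AND status IN ('grace', 'late')]
loan_id=5: ✗
loan_id=6: ✗
loan_id=7: ✗
loan_id=8: ✓ → 2169
loan_id=9: ✗
loan_id=10: ✗
loan_id=11: ✓ → 555
loan_id=12: ✗
loan_id=13: ✓ → 628
ltv_sum = 2169 + 555 + 628 = 3352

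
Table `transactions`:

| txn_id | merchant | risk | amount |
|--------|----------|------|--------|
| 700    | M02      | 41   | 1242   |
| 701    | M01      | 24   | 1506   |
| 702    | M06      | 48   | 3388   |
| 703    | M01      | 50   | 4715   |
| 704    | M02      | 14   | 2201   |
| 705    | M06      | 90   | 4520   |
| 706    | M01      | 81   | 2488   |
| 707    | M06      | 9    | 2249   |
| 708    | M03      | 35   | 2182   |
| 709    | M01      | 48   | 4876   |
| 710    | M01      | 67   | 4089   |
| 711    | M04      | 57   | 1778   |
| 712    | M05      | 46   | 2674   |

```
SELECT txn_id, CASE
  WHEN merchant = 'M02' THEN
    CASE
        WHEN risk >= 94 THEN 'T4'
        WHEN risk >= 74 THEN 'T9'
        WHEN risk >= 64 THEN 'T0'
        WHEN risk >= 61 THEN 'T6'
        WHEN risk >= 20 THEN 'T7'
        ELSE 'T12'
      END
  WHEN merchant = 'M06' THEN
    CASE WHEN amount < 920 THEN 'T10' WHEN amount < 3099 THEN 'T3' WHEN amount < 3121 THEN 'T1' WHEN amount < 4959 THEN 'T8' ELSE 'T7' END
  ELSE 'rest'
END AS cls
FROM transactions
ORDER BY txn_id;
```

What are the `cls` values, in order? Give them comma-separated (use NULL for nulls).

T7, rest, T8, rest, T12, T8, rest, T3, rest, rest, rest, rest, rest

txn_id=700: merchant='M02' → inner[risk >= 20] → T7
txn_id=701: merchant='M01' → outer ELSE → rest
txn_id=702: merchant='M06' → inner[amount < 4959] → T8
txn_id=703: merchant='M01' → outer ELSE → rest
txn_id=704: merchant='M02' → inner[ELSE] → T12
txn_id=705: merchant='M06' → inner[amount < 4959] → T8
txn_id=706: merchant='M01' → outer ELSE → rest
txn_id=707: merchant='M06' → inner[amount < 3099] → T3
txn_id=708: merchant='M03' → outer ELSE → rest
txn_id=709: merchant='M01' → outer ELSE → rest
txn_id=710: merchant='M01' → outer ELSE → rest
txn_id=711: merchant='M04' → outer ELSE → rest
txn_id=712: merchant='M05' → outer ELSE → rest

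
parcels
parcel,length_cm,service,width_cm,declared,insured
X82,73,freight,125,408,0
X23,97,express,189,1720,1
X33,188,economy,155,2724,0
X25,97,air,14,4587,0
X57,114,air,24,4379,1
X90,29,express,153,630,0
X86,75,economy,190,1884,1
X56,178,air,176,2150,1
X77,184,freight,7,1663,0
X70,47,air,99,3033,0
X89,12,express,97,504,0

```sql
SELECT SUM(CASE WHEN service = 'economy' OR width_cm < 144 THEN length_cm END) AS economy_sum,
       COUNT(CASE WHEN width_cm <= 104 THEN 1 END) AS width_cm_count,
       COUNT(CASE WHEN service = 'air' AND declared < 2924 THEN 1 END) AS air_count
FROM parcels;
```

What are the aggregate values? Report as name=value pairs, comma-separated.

economy_sum=790, width_cm_count=5, air_count=1

[economy_sum: service = 'economy' OR width_cm < 144]
parcel=X82: ✓ → 73
parcel=X23: ✗
parcel=X33: ✓ → 188
parcel=X25: ✓ → 97
parcel=X57: ✓ → 114
parcel=X90: ✗
parcel=X86: ✓ → 75
parcel=X56: ✗
parcel=X77: ✓ → 184
parcel=X70: ✓ → 47
parcel=X89: ✓ → 12
economy_sum = 73 + 188 + 97 + 114 + 75 + 184 + 47 + 12 = 790
—
[width_cm_count: width_cm <= 104]
parcel=X82: ✗
parcel=X23: ✗
parcel=X33: ✗
parcel=X25: ✓ → 1
parcel=X57: ✓ → 1
parcel=X90: ✗
parcel=X86: ✗
parcel=X56: ✗
parcel=X77: ✓ → 1
parcel=X70: ✓ → 1
parcel=X89: ✓ → 1
width_cm_count = COUNT(1, 1, 1, 1, 1) = 5
—
[air_count: service = 'air' AND declared < 2924]
parcel=X82: ✗
parcel=X23: ✗
parcel=X33: ✗
parcel=X25: ✗
parcel=X57: ✗
parcel=X90: ✗
parcel=X86: ✗
parcel=X56: ✓ → 1
parcel=X77: ✗
parcel=X70: ✗
parcel=X89: ✗
air_count = COUNT(1) = 1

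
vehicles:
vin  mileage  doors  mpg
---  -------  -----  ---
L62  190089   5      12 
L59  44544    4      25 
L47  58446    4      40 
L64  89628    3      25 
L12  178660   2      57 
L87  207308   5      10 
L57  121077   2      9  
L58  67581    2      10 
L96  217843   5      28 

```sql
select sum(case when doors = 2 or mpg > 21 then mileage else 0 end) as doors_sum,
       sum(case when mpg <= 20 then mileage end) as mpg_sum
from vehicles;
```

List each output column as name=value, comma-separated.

[doors_sum: doors = 2 or mpg > 21]
vin=L62: ✗
vin=L59: ✓ → 44544
vin=L47: ✓ → 58446
vin=L64: ✓ → 89628
vin=L12: ✓ → 178660
vin=L87: ✗
vin=L57: ✓ → 121077
vin=L58: ✓ → 67581
vin=L96: ✓ → 217843
doors_sum = 44544 + 58446 + 89628 + 178660 + 121077 + 67581 + 217843 = 777779
—
[mpg_sum: mpg <= 20]
vin=L62: ✓ → 190089
vin=L59: ✗
vin=L47: ✗
vin=L64: ✗
vin=L12: ✗
vin=L87: ✓ → 207308
vin=L57: ✓ → 121077
vin=L58: ✓ → 67581
vin=L96: ✗
mpg_sum = 190089 + 207308 + 121077 + 67581 = 586055

doors_sum=777779, mpg_sum=586055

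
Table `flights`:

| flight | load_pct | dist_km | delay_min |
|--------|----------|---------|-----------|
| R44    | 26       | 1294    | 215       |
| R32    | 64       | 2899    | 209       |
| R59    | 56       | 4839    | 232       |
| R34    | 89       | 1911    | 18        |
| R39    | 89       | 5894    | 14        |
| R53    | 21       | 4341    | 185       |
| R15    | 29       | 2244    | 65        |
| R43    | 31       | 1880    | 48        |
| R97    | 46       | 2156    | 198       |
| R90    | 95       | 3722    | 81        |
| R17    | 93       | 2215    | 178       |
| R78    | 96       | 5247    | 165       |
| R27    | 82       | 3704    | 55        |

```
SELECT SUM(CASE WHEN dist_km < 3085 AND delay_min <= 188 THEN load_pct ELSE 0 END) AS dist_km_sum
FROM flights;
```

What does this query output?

flight=R44: ✗
flight=R32: ✗
flight=R59: ✗
flight=R34: ✓ → 89
flight=R39: ✗
flight=R53: ✗
flight=R15: ✓ → 29
flight=R43: ✓ → 31
flight=R97: ✗
flight=R90: ✗
flight=R17: ✓ → 93
flight=R78: ✗
flight=R27: ✗
dist_km_sum = 89 + 29 + 31 + 93 = 242

242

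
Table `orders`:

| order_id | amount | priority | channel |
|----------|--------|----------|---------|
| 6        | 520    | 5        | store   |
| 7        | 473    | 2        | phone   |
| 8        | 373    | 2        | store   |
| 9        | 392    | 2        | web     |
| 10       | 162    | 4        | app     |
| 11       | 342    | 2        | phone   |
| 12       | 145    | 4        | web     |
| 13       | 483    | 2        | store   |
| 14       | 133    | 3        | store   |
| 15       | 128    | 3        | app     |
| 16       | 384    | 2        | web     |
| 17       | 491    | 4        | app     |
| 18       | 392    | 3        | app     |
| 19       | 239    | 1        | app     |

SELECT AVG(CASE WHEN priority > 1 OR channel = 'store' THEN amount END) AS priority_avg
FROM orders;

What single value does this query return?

339.8461538462

order_id=6: ✓ → 520
order_id=7: ✓ → 473
order_id=8: ✓ → 373
order_id=9: ✓ → 392
order_id=10: ✓ → 162
order_id=11: ✓ → 342
order_id=12: ✓ → 145
order_id=13: ✓ → 483
order_id=14: ✓ → 133
order_id=15: ✓ → 128
order_id=16: ✓ → 384
order_id=17: ✓ → 491
order_id=18: ✓ → 392
order_id=19: ✗
priority_avg = (520 + 473 + 373 + 392 + 162 + 342 + 145 + 483 + 133 + 128 + 384 + 491 + 392) / 13 = 339.8461538462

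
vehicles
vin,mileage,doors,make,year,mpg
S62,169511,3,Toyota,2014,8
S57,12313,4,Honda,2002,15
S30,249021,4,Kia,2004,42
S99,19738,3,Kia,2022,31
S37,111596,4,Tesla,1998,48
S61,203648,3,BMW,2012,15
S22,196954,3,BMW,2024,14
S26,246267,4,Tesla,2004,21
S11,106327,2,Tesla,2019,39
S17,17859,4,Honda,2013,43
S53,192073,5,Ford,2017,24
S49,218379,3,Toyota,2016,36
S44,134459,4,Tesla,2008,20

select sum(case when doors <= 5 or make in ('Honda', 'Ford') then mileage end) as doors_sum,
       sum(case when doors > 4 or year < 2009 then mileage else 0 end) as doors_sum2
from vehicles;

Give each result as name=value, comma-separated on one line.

[doors_sum: doors <= 5 or make in ('Honda', 'Ford')]
vin=S62: ✓ → 169511
vin=S57: ✓ → 12313
vin=S30: ✓ → 249021
vin=S99: ✓ → 19738
vin=S37: ✓ → 111596
vin=S61: ✓ → 203648
vin=S22: ✓ → 196954
vin=S26: ✓ → 246267
vin=S11: ✓ → 106327
vin=S17: ✓ → 17859
vin=S53: ✓ → 192073
vin=S49: ✓ → 218379
vin=S44: ✓ → 134459
doors_sum = 169511 + 12313 + 249021 + 19738 + 111596 + 203648 + 196954 + 246267 + 106327 + 17859 + 192073 + 218379 + 134459 = 1878145
—
[doors_sum2: doors > 4 or year < 2009]
vin=S62: ✗
vin=S57: ✓ → 12313
vin=S30: ✓ → 249021
vin=S99: ✗
vin=S37: ✓ → 111596
vin=S61: ✗
vin=S22: ✗
vin=S26: ✓ → 246267
vin=S11: ✗
vin=S17: ✗
vin=S53: ✓ → 192073
vin=S49: ✗
vin=S44: ✓ → 134459
doors_sum2 = 12313 + 249021 + 111596 + 246267 + 192073 + 134459 = 945729

doors_sum=1878145, doors_sum2=945729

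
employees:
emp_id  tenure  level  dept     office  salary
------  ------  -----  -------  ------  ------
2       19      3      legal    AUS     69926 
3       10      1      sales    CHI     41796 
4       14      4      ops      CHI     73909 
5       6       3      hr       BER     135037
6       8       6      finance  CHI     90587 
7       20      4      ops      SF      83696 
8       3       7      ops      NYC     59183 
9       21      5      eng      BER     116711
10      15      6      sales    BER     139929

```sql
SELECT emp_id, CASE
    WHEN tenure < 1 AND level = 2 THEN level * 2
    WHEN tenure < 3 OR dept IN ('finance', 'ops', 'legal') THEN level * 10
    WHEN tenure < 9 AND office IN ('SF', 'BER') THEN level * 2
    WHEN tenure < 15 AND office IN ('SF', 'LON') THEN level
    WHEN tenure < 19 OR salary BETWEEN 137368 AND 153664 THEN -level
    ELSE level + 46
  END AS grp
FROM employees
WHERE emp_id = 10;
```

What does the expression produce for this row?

emp_id = 10: tenure=15, level=6, dept=sales, office=BER, salary=139929.
tenure < 1 AND level = 2 → false
tenure < 3 OR dept IN ('finance', 'ops', 'legal') → false
tenure < 9 AND office IN ('SF', 'BER') → false
tenure < 15 AND office IN ('SF', 'LON') → false
tenure < 19 OR salary BETWEEN 137368 AND 153664 → true → -6

-6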